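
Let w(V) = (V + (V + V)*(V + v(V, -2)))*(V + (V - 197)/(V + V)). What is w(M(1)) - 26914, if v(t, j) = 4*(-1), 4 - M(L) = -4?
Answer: -54377/2 ≈ -27189.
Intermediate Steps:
M(L) = 8 (M(L) = 4 - 1*(-4) = 4 + 4 = 8)
v(t, j) = -4
w(V) = (V + (-197 + V)/(2*V))*(V + 2*V*(-4 + V)) (w(V) = (V + (V + V)*(V - 4))*(V + (V - 197)/(V + V)) = (V + (2*V)*(-4 + V))*(V + (-197 + V)/((2*V))) = (V + 2*V*(-4 + V))*(V + (-197 + V)*(1/(2*V))) = (V + 2*V*(-4 + V))*(V + (-197 + V)/(2*V)) = (V + (-197 + V)/(2*V))*(V + 2*V*(-4 + V)))
w(M(1)) - 26914 = (1379/2 - 6*8**2 + 2*8**3 - 401/2*8) - 26914 = (1379/2 - 6*64 + 2*512 - 1604) - 26914 = (1379/2 - 384 + 1024 - 1604) - 26914 = -549/2 - 26914 = -54377/2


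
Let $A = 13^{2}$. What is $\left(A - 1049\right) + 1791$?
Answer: $911$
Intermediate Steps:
$A = 169$
$\left(A - 1049\right) + 1791 = \left(169 - 1049\right) + 1791 = -880 + 1791 = 911$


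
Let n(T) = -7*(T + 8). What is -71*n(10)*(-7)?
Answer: -62622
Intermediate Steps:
n(T) = -56 - 7*T (n(T) = -7*(8 + T) = -56 - 7*T)
-71*n(10)*(-7) = -71*(-56 - 7*10)*(-7) = -71*(-56 - 70)*(-7) = -71*(-126)*(-7) = 8946*(-7) = -62622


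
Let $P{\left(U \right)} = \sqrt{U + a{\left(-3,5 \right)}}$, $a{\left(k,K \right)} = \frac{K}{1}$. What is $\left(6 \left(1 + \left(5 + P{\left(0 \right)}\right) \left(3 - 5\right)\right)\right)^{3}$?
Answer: $-274104 - 113616 \sqrt{5} \approx -5.2816 \cdot 10^{5}$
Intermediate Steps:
$a{\left(k,K \right)} = K$ ($a{\left(k,K \right)} = K 1 = K$)
$P{\left(U \right)} = \sqrt{5 + U}$ ($P{\left(U \right)} = \sqrt{U + 5} = \sqrt{5 + U}$)
$\left(6 \left(1 + \left(5 + P{\left(0 \right)}\right) \left(3 - 5\right)\right)\right)^{3} = \left(6 \left(1 + \left(5 + \sqrt{5 + 0}\right) \left(3 - 5\right)\right)\right)^{3} = \left(6 \left(1 + \left(5 + \sqrt{5}\right) \left(-2\right)\right)\right)^{3} = \left(6 \left(1 - \left(10 + 2 \sqrt{5}\right)\right)\right)^{3} = \left(6 \left(-9 - 2 \sqrt{5}\right)\right)^{3} = \left(-54 - 12 \sqrt{5}\right)^{3}$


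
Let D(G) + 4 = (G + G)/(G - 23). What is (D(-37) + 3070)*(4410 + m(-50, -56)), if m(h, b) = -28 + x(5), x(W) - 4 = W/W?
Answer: 403678579/30 ≈ 1.3456e+7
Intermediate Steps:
x(W) = 5 (x(W) = 4 + W/W = 4 + 1 = 5)
m(h, b) = -23 (m(h, b) = -28 + 5 = -23)
D(G) = -4 + 2*G/(-23 + G) (D(G) = -4 + (G + G)/(G - 23) = -4 + (2*G)/(-23 + G) = -4 + 2*G/(-23 + G))
(D(-37) + 3070)*(4410 + m(-50, -56)) = (2*(46 - 1*(-37))/(-23 - 37) + 3070)*(4410 - 23) = (2*(46 + 37)/(-60) + 3070)*4387 = (2*(-1/60)*83 + 3070)*4387 = (-83/30 + 3070)*4387 = (92017/30)*4387 = 403678579/30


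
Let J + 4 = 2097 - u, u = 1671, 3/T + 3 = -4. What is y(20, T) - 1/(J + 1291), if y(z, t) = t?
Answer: -5146/11991 ≈ -0.42916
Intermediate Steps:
T = -3/7 (T = 3/(-3 - 4) = 3/(-7) = 3*(-⅐) = -3/7 ≈ -0.42857)
J = 422 (J = -4 + (2097 - 1*1671) = -4 + (2097 - 1671) = -4 + 426 = 422)
y(20, T) - 1/(J + 1291) = -3/7 - 1/(422 + 1291) = -3/7 - 1/1713 = -5146/11991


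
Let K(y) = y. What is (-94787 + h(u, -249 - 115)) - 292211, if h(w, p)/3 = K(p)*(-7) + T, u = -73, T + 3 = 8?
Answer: -379339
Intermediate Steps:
T = 5 (T = -3 + 8 = 5)
h(w, p) = 15 - 21*p (h(w, p) = 3*(p*(-7) + 5) = 3*(-7*p + 5) = 3*(5 - 7*p) = 15 - 21*p)
(-94787 + h(u, -249 - 115)) - 292211 = (-94787 + (15 - 21*(-249 - 115))) - 292211 = (-94787 + (15 - 21*(-364))) - 292211 = (-94787 + (15 + 7644)) - 292211 = (-94787 + 7659) - 292211 = -87128 - 292211 = -379339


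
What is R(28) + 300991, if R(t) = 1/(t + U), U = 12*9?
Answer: 40934777/136 ≈ 3.0099e+5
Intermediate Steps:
U = 108
R(t) = 1/(108 + t) (R(t) = 1/(t + 108) = 1/(108 + t))
R(28) + 300991 = 1/(108 + 28) + 300991 = 1/136 + 300991 = 40934777/136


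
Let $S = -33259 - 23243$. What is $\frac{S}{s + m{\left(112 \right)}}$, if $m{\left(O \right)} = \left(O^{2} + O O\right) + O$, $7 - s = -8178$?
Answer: $- \frac{56502}{33385} \approx -1.6924$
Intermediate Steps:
$s = 8185$ ($s = 7 - -8178 = 7 + 8178 = 8185$)
$m{\left(O \right)} = O + 2 O^{2}$ ($m{\left(O \right)} = \left(O^{2} + O^{2}\right) + O = 2 O^{2} + O = O + 2 O^{2}$)
$S = -56502$
$\frac{S}{s + m{\left(112 \right)}} = - \frac{56502}{8185 + 112 \left(1 + 2 \cdot 112\right)} = - \frac{56502}{8185 + 112 \left(1 + 224\right)} = - \frac{56502}{8185 + 112 \cdot 225} = - \frac{56502}{8185 + 25200} = - \frac{56502}{33385}$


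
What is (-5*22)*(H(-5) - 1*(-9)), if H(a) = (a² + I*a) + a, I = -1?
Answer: -3740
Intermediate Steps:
H(a) = a² (H(a) = (a² - a) + a = a²)
(-5*22)*(H(-5) - 1*(-9)) = (-5*22)*((-5)² - 1*(-9)) = -110*(25 + 9) = -110*34 = -3740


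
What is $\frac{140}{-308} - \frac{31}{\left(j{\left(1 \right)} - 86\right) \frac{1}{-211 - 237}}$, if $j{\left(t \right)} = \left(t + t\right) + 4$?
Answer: $- \frac{9573}{55} \approx -174.05$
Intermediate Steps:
$j{\left(t \right)} = 4 + 2 t$ ($j{\left(t \right)} = 2 t + 4 = 4 + 2 t$)
$\frac{140}{-308} - \frac{31}{\left(j{\left(1 \right)} - 86\right) \frac{1}{-211 - 237}} = \frac{140}{-308} - \frac{31}{\left(\left(4 + 2 \cdot 1\right) - 86\right) \frac{1}{-211 - 237}} = 140 \left(- \frac{1}{308}\right) - \frac{31}{\left(\left(4 + 2\right) - 86\right) \frac{1}{-448}} = - \frac{5}{11} - \frac{31}{\left(6 - 86\right) \left(- \frac{1}{448}\right)} = - \frac{5}{11} - \frac{31}{\left(-80\right) \left(- \frac{1}{448}\right)} = - \frac{5}{11} - \frac{31}{\frac{5}{28}} = - \frac{5}{11} - \frac{868}{5} = - \frac{9573}{55}$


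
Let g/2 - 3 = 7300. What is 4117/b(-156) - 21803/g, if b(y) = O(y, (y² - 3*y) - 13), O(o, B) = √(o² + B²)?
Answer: -21803/14606 + 4117*√3636793/47278309 ≈ -1.3267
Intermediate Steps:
g = 14606 (g = 6 + 2*7300 = 6 + 14600 = 14606)
O(o, B) = √(B² + o²)
b(y) = √(y² + (-13 + y² - 3*y)²) (b(y) = √(((y² - 3*y) - 13)² + y²) = √((-13 + y² - 3*y)² + y²) = √(y² + (-13 + y² - 3*y)²))
4117/b(-156) - 21803/g = 4117/(√((-156)² + (13 - 1*(-156)² + 3*(-156))²)) - 21803/14606 = 4117/(√(24336 + (13 - 1*24336 - 468)²)) - 21803*1/14606 = 4117/(√(24336 + (13 - 24336 - 468)²)) - 21803/14606 = 4117/(√(24336 + (-24791)²)) - 21803/14606 = 4117/(√(24336 + 614593681)) - 21803/14606 = 4117/(√614618017) - 21803/14606 = 4117/((13*√3636793)) - 21803/14606 = 4117*(√3636793/47278309) - 21803/14606 = 4117*√3636793/47278309 - 21803/14606 = -21803/14606 + 4117*√3636793/47278309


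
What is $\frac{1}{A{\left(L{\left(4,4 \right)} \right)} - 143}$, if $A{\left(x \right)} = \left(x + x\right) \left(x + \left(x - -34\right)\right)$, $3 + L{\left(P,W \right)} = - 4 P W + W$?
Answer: $\frac{1}{11449} \approx 8.7344 \cdot 10^{-5}$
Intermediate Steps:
$L{\left(P,W \right)} = -3 + W - 4 P W$ ($L{\left(P,W \right)} = -3 + \left(- 4 P W + W\right) = -3 - \left(- W + 4 P W\right) = -3 + W - 4 P W$)
$A{\left(x \right)} = 2 x \left(34 + 2 x\right)$ ($A{\left(x \right)} = 2 x \left(x + \left(x + 34\right)\right) = 2 x \left(x + \left(34 + x\right)\right) = 2 x \left(34 + 2 x\right)$)
$\frac{1}{A{\left(L{\left(4,4 \right)} \right)} - 143} = \frac{1}{4 \left(-3 + 4 - 16 \cdot 4\right) \left(17 - \left(-1 + 64\right)\right) - 143} = \frac{1}{4 \left(-3 + 4 - 64\right) \left(17 - 63\right) - 143} = \frac{1}{4 \left(-63\right) \left(17 - 63\right) - 143} = \frac{1}{4 \left(-63\right) \left(-46\right) - 143} = \frac{1}{11592 - 143} = \frac{1}{11449}$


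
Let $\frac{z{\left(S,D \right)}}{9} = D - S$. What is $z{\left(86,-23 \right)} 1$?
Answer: $-981$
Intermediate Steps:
$z{\left(S,D \right)} = - 9 S + 9 D$ ($z{\left(S,D \right)} = 9 \left(D - S\right) = - 9 S + 9 D$)
$z{\left(86,-23 \right)} 1 = \left(\left(-9\right) 86 + 9 \left(-23\right)\right) 1 = \left(-774 - 207\right) 1 = \left(-981\right) 1 = -981$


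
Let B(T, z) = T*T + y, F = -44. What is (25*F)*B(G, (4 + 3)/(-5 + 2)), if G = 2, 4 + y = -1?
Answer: 1100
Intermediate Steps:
y = -5 (y = -4 - 1 = -5)
B(T, z) = -5 + T**2 (B(T, z) = T*T - 5 = T**2 - 5 = -5 + T**2)
(25*F)*B(G, (4 + 3)/(-5 + 2)) = (25*(-44))*(-5 + 2**2) = -1100*(-5 + 4) = -1100*(-1) = 1100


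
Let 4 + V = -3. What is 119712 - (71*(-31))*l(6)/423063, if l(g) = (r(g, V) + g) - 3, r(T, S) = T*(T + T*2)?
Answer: 16881987389/141021 ≈ 1.1971e+5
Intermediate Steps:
V = -7 (V = -4 - 3 = -7)
r(T, S) = 3*T² (r(T, S) = T*(T + 2*T) = T*(3*T) = 3*T²)
l(g) = -3 + g + 3*g² (l(g) = (3*g² + g) - 3 = (g + 3*g²) - 3 = -3 + g + 3*g²)
119712 - (71*(-31))*l(6)/423063 = 119712 - (71*(-31))*(-3 + 6 + 3*6²)/423063 = 119712 - (-2201*(-3 + 6 + 3*36))/423063 = 119712 - (-2201*(-3 + 6 + 108))/423063 = 119712 - (-2201*111)/423063 = 119712 - (-244311)/423063 = 119712 - 1*(-81437/141021) = 119712 + 81437/141021 = 16881987389/141021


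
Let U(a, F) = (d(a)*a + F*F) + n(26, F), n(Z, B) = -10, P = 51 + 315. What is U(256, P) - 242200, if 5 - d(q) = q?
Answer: -172510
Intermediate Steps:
P = 366
d(q) = 5 - q
U(a, F) = -10 + F² + a*(5 - a) (U(a, F) = ((5 - a)*a + F*F) - 10 = (a*(5 - a) + F²) - 10 = (F² + a*(5 - a)) - 10 = -10 + F² + a*(5 - a))
U(256, P) - 242200 = (-10 + 366² - 1*256*(-5 + 256)) - 242200 = (-10 + 133956 - 1*256*251) - 242200 = (-10 + 133956 - 64256) - 242200 = 69690 - 242200 = -172510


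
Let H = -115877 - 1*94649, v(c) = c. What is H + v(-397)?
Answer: -210923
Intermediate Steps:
H = -210526 (H = -115877 - 94649 = -210526)
H + v(-397) = -210526 - 397 = -210923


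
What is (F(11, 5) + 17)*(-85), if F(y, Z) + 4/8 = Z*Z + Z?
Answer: -7905/2 ≈ -3952.5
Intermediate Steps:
F(y, Z) = -1/2 + Z + Z**2 (F(y, Z) = -1/2 + (Z*Z + Z) = -1/2 + (Z**2 + Z) = -1/2 + (Z + Z**2) = -1/2 + Z + Z**2)
(F(11, 5) + 17)*(-85) = ((-1/2 + 5 + 5**2) + 17)*(-85) = ((-1/2 + 5 + 25) + 17)*(-85) = (59/2 + 17)*(-85) = (93/2)*(-85) = -7905/2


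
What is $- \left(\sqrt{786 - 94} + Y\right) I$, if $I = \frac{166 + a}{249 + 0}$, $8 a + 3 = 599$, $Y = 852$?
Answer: $- \frac{68302}{83} - \frac{481 \sqrt{173}}{249} \approx -848.32$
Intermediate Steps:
$a = \frac{149}{2}$ ($a = - \frac{3}{8} + \frac{1}{8} \cdot 599 = - \frac{3}{8} + \frac{599}{8} = \frac{149}{2} \approx 74.5$)
$I = \frac{481}{498}$ ($I = \frac{166 + \frac{149}{2}}{249 + 0} = \frac{481}{2 \cdot 249} = \frac{481}{2} \cdot \frac{1}{249} = \frac{481}{498} \approx 0.96586$)
$- \left(\sqrt{786 - 94} + Y\right) I = - \frac{\left(\sqrt{786 - 94} + 852\right) 481}{498} = - \frac{\left(\sqrt{692} + 852\right) 481}{498} = - \frac{\left(2 \sqrt{173} + 852\right) 481}{498} = - \frac{\left(852 + 2 \sqrt{173}\right) 481}{498} = - (\frac{68302}{83} + \frac{481 \sqrt{173}}{249}) = - \frac{68302}{83} - \frac{481 \sqrt{173}}{249}$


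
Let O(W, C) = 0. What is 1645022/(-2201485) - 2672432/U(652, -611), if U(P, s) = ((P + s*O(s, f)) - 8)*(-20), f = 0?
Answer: 10468091211/50634155 ≈ 206.74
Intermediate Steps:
U(P, s) = 160 - 20*P (U(P, s) = ((P + s*0) - 8)*(-20) = ((P + 0) - 8)*(-20) = (P - 8)*(-20) = (-8 + P)*(-20) = 160 - 20*P)
1645022/(-2201485) - 2672432/U(652, -611) = 1645022/(-2201485) - 2672432/(160 - 20*652) = 1645022*(-1/2201485) - 2672432/(160 - 13040) = -1645022/2201485 - 2672432/(-12880) = -1645022/2201485 - 2672432*(-1/12880) = -1645022/2201485 + 23861/115 = 10468091211/50634155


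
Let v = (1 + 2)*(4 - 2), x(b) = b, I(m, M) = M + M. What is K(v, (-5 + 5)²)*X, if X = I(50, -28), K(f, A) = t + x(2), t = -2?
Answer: 0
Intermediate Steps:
I(m, M) = 2*M
v = 6 (v = 3*2 = 6)
K(f, A) = 0 (K(f, A) = -2 + 2 = 0)
X = -56 (X = 2*(-28) = -56)
K(v, (-5 + 5)²)*X = 0*(-56) = 0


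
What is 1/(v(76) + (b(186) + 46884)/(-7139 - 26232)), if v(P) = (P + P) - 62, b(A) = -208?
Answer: 33371/2956714 ≈ 0.011287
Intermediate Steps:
v(P) = -62 + 2*P (v(P) = 2*P - 62 = -62 + 2*P)
1/(v(76) + (b(186) + 46884)/(-7139 - 26232)) = 1/((-62 + 2*76) + (-208 + 46884)/(-7139 - 26232)) = 1/((-62 + 152) + 46676/(-33371)) = 1/(90 + 46676*(-1/33371)) = 1/(90 - 46676/33371) = 1/(2956714/33371) = 33371/2956714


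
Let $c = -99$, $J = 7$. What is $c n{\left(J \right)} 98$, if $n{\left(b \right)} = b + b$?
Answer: $-135828$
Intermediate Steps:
$n{\left(b \right)} = 2 b$
$c n{\left(J \right)} 98 = - 99 \cdot 2 \cdot 7 \cdot 98 = \left(-99\right) 14 \cdot 98 = \left(-1386\right) 98 = -135828$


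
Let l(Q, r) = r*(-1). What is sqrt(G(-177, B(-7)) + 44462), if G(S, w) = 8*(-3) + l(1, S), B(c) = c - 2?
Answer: sqrt(44615) ≈ 211.22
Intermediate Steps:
l(Q, r) = -r
B(c) = -2 + c
G(S, w) = -24 - S (G(S, w) = 8*(-3) - S = -24 - S)
sqrt(G(-177, B(-7)) + 44462) = sqrt((-24 - 1*(-177)) + 44462) = sqrt((-24 + 177) + 44462) = sqrt(153 + 44462) = sqrt(44615)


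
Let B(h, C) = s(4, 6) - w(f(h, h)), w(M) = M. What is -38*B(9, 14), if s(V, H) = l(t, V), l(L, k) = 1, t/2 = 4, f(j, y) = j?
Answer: 304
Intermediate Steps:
t = 8 (t = 2*4 = 8)
s(V, H) = 1
B(h, C) = 1 - h
-38*B(9, 14) = -38*(1 - 1*9) = -38*(1 - 9) = -38*(-8) = 304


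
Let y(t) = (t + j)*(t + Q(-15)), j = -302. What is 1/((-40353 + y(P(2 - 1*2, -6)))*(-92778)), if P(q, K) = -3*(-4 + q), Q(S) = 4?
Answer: 1/4174360554 ≈ 2.3956e-10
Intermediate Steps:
P(q, K) = 12 - 3*q
y(t) = (-302 + t)*(4 + t) (y(t) = (t - 302)*(t + 4) = (-302 + t)*(4 + t))
1/((-40353 + y(P(2 - 1*2, -6)))*(-92778)) = 1/(-40353 + (-1208 + (12 - 3*(2 - 1*2))**2 - 298*(12 - 3*(2 - 1*2)))*(-92778)) = -1/92778/(-40353 + (-1208 + (12 - 3*(2 - 2))**2 - 298*(12 - 3*(2 - 2)))) = -1/92778/(-40353 + (-1208 + (12 - 3*0)**2 - 298*(12 - 3*0))) = -1/92778/(-40353 + (-1208 + (12 + 0)**2 - 298*(12 + 0))) = -1/92778/(-40353 + (-1208 + 12**2 - 298*12)) = -1/92778/(-40353 + (-1208 + 144 - 3576)) = -1/92778/(-40353 - 4640) = -1/92778/(-44993) = -1/44993*(-1/92778) = 1/4174360554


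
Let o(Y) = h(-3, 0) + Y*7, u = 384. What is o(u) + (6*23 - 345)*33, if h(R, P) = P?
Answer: -4143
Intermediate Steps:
o(Y) = 7*Y (o(Y) = 0 + Y*7 = 0 + 7*Y = 7*Y)
o(u) + (6*23 - 345)*33 = 7*384 + (6*23 - 345)*33 = 2688 + (138 - 345)*33 = 2688 - 207*33 = 2688 - 6831 = -4143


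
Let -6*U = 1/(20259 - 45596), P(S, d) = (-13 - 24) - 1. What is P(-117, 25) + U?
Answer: -5776835/152022 ≈ -38.000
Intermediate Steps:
P(S, d) = -38 (P(S, d) = -37 - 1 = -38)
U = 1/152022 (U = -1/(6*(20259 - 45596)) = -1/6/(-25337) = -1/6*(-1/25337) = 1/152022 ≈ 6.5780e-6)
P(-117, 25) + U = -38 + 1/152022 = -5776835/152022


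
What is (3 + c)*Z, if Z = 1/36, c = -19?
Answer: -4/9 ≈ -0.44444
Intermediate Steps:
Z = 1/36 ≈ 0.027778
(3 + c)*Z = (3 - 19)*(1/36) = -16*1/36 = -4/9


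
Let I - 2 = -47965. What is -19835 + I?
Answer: -67798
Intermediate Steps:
I = -47963 (I = 2 - 47965 = -47963)
-19835 + I = -19835 - 47963 = -67798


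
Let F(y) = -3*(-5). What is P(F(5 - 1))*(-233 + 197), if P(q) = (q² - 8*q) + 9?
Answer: -4104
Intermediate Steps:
F(y) = 15
P(q) = 9 + q² - 8*q
P(F(5 - 1))*(-233 + 197) = (9 + 15² - 8*15)*(-233 + 197) = (9 + 225 - 120)*(-36) = 114*(-36) = -4104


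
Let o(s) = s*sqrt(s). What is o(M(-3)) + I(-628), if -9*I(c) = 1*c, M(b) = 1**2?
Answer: 637/9 ≈ 70.778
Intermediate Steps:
M(b) = 1
I(c) = -c/9
o(s) = s**(3/2)
o(M(-3)) + I(-628) = 1**(3/2) - 1/9*(-628) = 1 + 628/9 = 637/9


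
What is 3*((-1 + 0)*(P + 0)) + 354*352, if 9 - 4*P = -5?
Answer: 249195/2 ≈ 1.2460e+5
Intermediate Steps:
P = 7/2 (P = 9/4 - ¼*(-5) = 9/4 + 5/4 = 7/2 ≈ 3.5000)
3*((-1 + 0)*(P + 0)) + 354*352 = 3*((-1 + 0)*(7/2 + 0)) + 354*352 = 3*(-1*7/2) + 124608 = 3*(-7/2) + 124608 = -21/2 + 124608 = 249195/2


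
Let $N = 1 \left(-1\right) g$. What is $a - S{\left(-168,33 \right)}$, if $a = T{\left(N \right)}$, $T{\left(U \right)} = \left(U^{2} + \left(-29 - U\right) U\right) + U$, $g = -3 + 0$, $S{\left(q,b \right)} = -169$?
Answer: $85$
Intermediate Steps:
$g = -3$
$N = 3$ ($N = 1 \left(-1\right) \left(-3\right) = \left(-1\right) \left(-3\right) = 3$)
$T{\left(U \right)} = U + U^{2} + U \left(-29 - U\right)$ ($T{\left(U \right)} = \left(U^{2} + U \left(-29 - U\right)\right) + U = U + U^{2} + U \left(-29 - U\right)$)
$a = -84$ ($a = \left(-28\right) 3 = -84$)
$a - S{\left(-168,33 \right)} = -84 - -169 = -84 + 169 = 85$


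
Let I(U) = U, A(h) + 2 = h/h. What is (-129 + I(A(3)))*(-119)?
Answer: 15470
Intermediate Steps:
A(h) = -1 (A(h) = -2 + h/h = -2 + 1 = -1)
(-129 + I(A(3)))*(-119) = (-129 - 1)*(-119) = -130*(-119) = 15470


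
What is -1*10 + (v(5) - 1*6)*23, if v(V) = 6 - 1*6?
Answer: -148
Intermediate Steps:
v(V) = 0 (v(V) = 6 - 6 = 0)
-1*10 + (v(5) - 1*6)*23 = -1*10 + (0 - 1*6)*23 = -10 + (0 - 6)*23 = -10 - 6*23 = -10 - 138 = -148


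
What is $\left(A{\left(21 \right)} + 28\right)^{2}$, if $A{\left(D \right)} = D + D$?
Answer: $4900$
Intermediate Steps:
$A{\left(D \right)} = 2 D$
$\left(A{\left(21 \right)} + 28\right)^{2} = \left(2 \cdot 21 + 28\right)^{2} = \left(42 + 28\right)^{2} = 70^{2} = 4900$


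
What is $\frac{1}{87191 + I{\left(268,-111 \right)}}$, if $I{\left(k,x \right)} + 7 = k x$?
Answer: $\frac{1}{57436} \approx 1.7411 \cdot 10^{-5}$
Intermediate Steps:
$I{\left(k,x \right)} = -7 + k x$
$\frac{1}{87191 + I{\left(268,-111 \right)}} = \frac{1}{87191 + \left(-7 + 268 \left(-111\right)\right)} = \frac{1}{87191 - 29755} = \frac{1}{57436}$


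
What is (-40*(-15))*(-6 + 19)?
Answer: 7800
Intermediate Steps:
(-40*(-15))*(-6 + 19) = 600*13 = 7800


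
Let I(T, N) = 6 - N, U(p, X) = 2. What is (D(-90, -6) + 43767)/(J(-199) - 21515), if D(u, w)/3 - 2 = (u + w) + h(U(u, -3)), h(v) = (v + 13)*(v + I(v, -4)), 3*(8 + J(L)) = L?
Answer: -132075/64768 ≈ -2.0392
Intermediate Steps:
J(L) = -8 + L/3
h(v) = (10 + v)*(13 + v) (h(v) = (v + 13)*(v + (6 - 1*(-4))) = (13 + v)*(v + (6 + 4)) = (13 + v)*(v + 10) = (13 + v)*(10 + v) = (10 + v)*(13 + v))
D(u, w) = 546 + 3*u + 3*w (D(u, w) = 6 + 3*((u + w) + (130 + 2² + 23*2)) = 6 + 3*((u + w) + (130 + 4 + 46)) = 6 + 3*((u + w) + 180) = 6 + 3*(180 + u + w) = 6 + (540 + 3*u + 3*w) = 546 + 3*u + 3*w)
(D(-90, -6) + 43767)/(J(-199) - 21515) = ((546 + 3*(-90) + 3*(-6)) + 43767)/((-8 + (⅓)*(-199)) - 21515) = ((546 - 270 - 18) + 43767)/((-8 - 199/3) - 21515) = (258 + 43767)/(-223/3 - 21515) = 44025/(-64768/3) = 44025*(-3/64768) = -132075/64768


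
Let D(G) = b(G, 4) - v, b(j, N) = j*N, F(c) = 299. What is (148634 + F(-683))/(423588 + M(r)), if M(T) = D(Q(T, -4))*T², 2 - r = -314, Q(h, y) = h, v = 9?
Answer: 148933/125742868 ≈ 0.0011844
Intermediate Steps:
b(j, N) = N*j
r = 316 (r = 2 - 1*(-314) = 2 + 314 = 316)
D(G) = -9 + 4*G (D(G) = 4*G - 1*9 = 4*G - 9 = -9 + 4*G)
M(T) = T²*(-9 + 4*T) (M(T) = (-9 + 4*T)*T² = T²*(-9 + 4*T))
(148634 + F(-683))/(423588 + M(r)) = (148634 + 299)/(423588 + 316²*(-9 + 4*316)) = 148933/(423588 + 99856*(-9 + 1264)) = 148933/(423588 + 99856*1255) = 148933/(423588 + 125319280) = 148933/125742868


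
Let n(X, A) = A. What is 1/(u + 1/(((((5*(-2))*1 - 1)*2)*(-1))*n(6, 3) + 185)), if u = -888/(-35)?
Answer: 8785/222923 ≈ 0.039408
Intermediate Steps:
u = 888/35 (u = -888*(-1/35) = 888/35 ≈ 25.371)
1/(u + 1/(((((5*(-2))*1 - 1)*2)*(-1))*n(6, 3) + 185)) = 1/(888/35 + 1/(((((5*(-2))*1 - 1)*2)*(-1))*3 + 185)) = 1/(888/35 + 1/((((-10*1 - 1)*2)*(-1))*3 + 185)) = 1/(888/35 + 1/((((-10 - 1)*2)*(-1))*3 + 185)) = 1/(888/35 + 1/((-11*2*(-1))*3 + 185)) = 1/(888/35 + 1/(-22*(-1)*3 + 185)) = 1/(888/35 + 1/(22*3 + 185)) = 1/(888/35 + 1/(66 + 185)) = 1/(888/35 + 1/251) = 1/(222923/8785) = 8785/222923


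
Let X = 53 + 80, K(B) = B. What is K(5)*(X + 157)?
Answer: 1450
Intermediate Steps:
X = 133
K(5)*(X + 157) = 5*(133 + 157) = 5*290 = 1450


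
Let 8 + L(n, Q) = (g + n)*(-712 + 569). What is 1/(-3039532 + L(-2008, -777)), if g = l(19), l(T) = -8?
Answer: -1/2751252 ≈ -3.6347e-7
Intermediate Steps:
g = -8
L(n, Q) = 1136 - 143*n (L(n, Q) = -8 + (-8 + n)*(-712 + 569) = -8 + (-8 + n)*(-143) = -8 + (1144 - 143*n) = 1136 - 143*n)
1/(-3039532 + L(-2008, -777)) = 1/(-3039532 + (1136 - 143*(-2008))) = 1/(-3039532 + (1136 + 287144)) = 1/(-3039532 + 288280) = 1/(-2751252) = -1/2751252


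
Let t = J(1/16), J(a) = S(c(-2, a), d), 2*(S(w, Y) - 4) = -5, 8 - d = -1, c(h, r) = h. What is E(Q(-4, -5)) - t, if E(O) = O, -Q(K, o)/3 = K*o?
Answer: -123/2 ≈ -61.500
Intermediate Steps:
Q(K, o) = -3*K*o
d = 9 (d = 8 - 1*(-1) = 8 + 1 = 9)
S(w, Y) = 3/2 (S(w, Y) = 4 + (½)*(-5) = 4 - 5/2 = 3/2)
J(a) = 3/2
t = 3/2 ≈ 1.5000
E(Q(-4, -5)) - t = -3*(-4)*(-5) - 1*3/2 = -60 - 3/2 = -123/2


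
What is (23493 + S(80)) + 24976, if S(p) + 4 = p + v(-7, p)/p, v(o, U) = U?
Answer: 48546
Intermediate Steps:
S(p) = -3 + p (S(p) = -4 + (p + p/p) = -4 + (p + 1) = -4 + (1 + p) = -3 + p)
(23493 + S(80)) + 24976 = (23493 + (-3 + 80)) + 24976 = (23493 + 77) + 24976 = 23570 + 24976 = 48546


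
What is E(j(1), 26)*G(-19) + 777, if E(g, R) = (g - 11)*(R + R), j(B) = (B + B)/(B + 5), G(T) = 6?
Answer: -2551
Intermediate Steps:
j(B) = 2*B/(5 + B) (j(B) = (2*B)/(5 + B) = 2*B/(5 + B))
E(g, R) = 2*R*(-11 + g) (E(g, R) = (-11 + g)*(2*R) = 2*R*(-11 + g))
E(j(1), 26)*G(-19) + 777 = (2*26*(-11 + 2*1/(5 + 1)))*6 + 777 = (2*26*(-11 + 2*1/6))*6 + 777 = (2*26*(-11 + 2*1*(1/6)))*6 + 777 = (2*26*(-11 + 1/3))*6 + 777 = (2*26*(-32/3))*6 + 777 = -1664/3*6 + 777 = -3328 + 777 = -2551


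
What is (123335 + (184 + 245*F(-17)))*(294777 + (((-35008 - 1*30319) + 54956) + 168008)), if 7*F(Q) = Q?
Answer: 55612538536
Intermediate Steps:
F(Q) = Q/7
(123335 + (184 + 245*F(-17)))*(294777 + (((-35008 - 1*30319) + 54956) + 168008)) = (123335 + (184 + 245*((⅐)*(-17))))*(294777 + (((-35008 - 1*30319) + 54956) + 168008)) = (123335 + (184 + 245*(-17/7)))*(294777 + (((-35008 - 30319) + 54956) + 168008)) = (123335 + (184 - 595))*(294777 + ((-65327 + 54956) + 168008)) = (123335 - 411)*(294777 + (-10371 + 168008)) = 122924*(294777 + 157637) = 122924*452414 = 55612538536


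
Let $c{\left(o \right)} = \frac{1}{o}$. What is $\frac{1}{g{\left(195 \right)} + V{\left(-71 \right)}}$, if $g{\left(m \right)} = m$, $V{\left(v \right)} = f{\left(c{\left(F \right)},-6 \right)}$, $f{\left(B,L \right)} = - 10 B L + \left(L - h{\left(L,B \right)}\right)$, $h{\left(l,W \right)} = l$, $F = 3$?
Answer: $\frac{1}{215} \approx 0.0046512$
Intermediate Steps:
$f{\left(B,L \right)} = - 10 B L$ ($f{\left(B,L \right)} = - 10 B L + \left(L - L\right) = - 10 B L + 0 = - 10 B L$)
$V{\left(v \right)} = 20$ ($V{\left(v \right)} = \left(-10\right) \frac{1}{3} \left(-6\right) = 20$)
$\frac{1}{g{\left(195 \right)} + V{\left(-71 \right)}} = \frac{1}{195 + 20} = \frac{1}{215}$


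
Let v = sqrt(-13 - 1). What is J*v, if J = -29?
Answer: -29*I*sqrt(14) ≈ -108.51*I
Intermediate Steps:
v = I*sqrt(14) (v = sqrt(-14) = I*sqrt(14) ≈ 3.7417*I)
J*v = -29*I*sqrt(14)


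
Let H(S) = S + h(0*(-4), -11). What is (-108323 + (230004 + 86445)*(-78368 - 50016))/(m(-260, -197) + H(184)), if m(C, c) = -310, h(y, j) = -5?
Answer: 40627096739/131 ≈ 3.1013e+8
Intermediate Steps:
H(S) = -5 + S (H(S) = S - 5 = -5 + S)
(-108323 + (230004 + 86445)*(-78368 - 50016))/(m(-260, -197) + H(184)) = (-108323 + (230004 + 86445)*(-78368 - 50016))/(-310 + (-5 + 184)) = (-108323 + 316449*(-128384))/(-310 + 179) = (-108323 - 40626988416)/(-131) = -40627096739*(-1/131) = 40627096739/131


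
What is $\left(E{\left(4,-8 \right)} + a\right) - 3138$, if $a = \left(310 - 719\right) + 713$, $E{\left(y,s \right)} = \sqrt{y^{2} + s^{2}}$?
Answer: $-2834 + 4 \sqrt{5} \approx -2825.1$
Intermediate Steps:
$E{\left(y,s \right)} = \sqrt{s^{2} + y^{2}}$
$a = 304$ ($a = -409 + 713 = 304$)
$\left(E{\left(4,-8 \right)} + a\right) - 3138 = \left(\sqrt{\left(-8\right)^{2} + 4^{2}} + 304\right) - 3138 = \left(\sqrt{64 + 16} + 304\right) - 3138 = \left(\sqrt{80} + 304\right) - 3138 = \left(4 \sqrt{5} + 304\right) - 3138 = \left(304 + 4 \sqrt{5}\right) - 3138 = -2834 + 4 \sqrt{5}$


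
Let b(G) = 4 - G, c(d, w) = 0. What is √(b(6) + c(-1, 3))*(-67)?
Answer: -67*I*√2 ≈ -94.752*I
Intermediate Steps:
√(b(6) + c(-1, 3))*(-67) = √((4 - 1*6) + 0)*(-67) = √((4 - 6) + 0)*(-67) = √(-2 + 0)*(-67) = √(-2)*(-67) = (I*√2)*(-67) = -67*I*√2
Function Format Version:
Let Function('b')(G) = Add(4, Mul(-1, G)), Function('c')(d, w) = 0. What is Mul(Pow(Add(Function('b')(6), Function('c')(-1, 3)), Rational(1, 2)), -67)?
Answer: Mul(-67, I, Pow(2, Rational(1, 2))) ≈ Mul(-94.752, I)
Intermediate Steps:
Mul(Pow(Add(Function('b')(6), Function('c')(-1, 3)), Rational(1, 2)), -67) = Mul(Pow(Add(Add(4, Mul(-1, 6)), 0), Rational(1, 2)), -67) = Mul(Pow(Add(Add(4, -6), 0), Rational(1, 2)), -67) = Mul(Pow(Add(-2, 0), Rational(1, 2)), -67) = Mul(Pow(-2, Rational(1, 2)), -67) = Mul(Mul(I, Pow(2, Rational(1, 2))), -67) = Mul(-67, I, Pow(2, Rational(1, 2)))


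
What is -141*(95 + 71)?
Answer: -23406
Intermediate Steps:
-141*(95 + 71) = -141*166 = -23406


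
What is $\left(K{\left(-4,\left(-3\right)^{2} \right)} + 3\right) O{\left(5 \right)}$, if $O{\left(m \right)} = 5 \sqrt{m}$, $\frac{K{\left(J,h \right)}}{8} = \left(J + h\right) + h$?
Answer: $575 \sqrt{5} \approx 1285.7$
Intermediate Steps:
$K{\left(J,h \right)} = 8 J + 16 h$ ($K{\left(J,h \right)} = 8 \left(\left(J + h\right) + h\right) = 8 \left(J + 2 h\right) = 8 J + 16 h$)
$\left(K{\left(-4,\left(-3\right)^{2} \right)} + 3\right) O{\left(5 \right)} = \left(\left(8 \left(-4\right) + 16 \left(-3\right)^{2}\right) + 3\right) 5 \sqrt{5} = \left(\left(-32 + 16 \cdot 9\right) + 3\right) 5 \sqrt{5} = \left(\left(-32 + 144\right) + 3\right) 5 \sqrt{5} = \left(112 + 3\right) 5 \sqrt{5} = 115 \cdot 5 \sqrt{5} = 575 \sqrt{5}$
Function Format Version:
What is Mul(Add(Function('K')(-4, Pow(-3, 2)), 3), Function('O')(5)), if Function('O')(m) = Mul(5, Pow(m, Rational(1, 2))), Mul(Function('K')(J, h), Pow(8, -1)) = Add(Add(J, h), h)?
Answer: Mul(575, Pow(5, Rational(1, 2))) ≈ 1285.7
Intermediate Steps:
Function('K')(J, h) = Add(Mul(8, J), Mul(16, h)) (Function('K')(J, h) = Mul(8, Add(Add(J, h), h)) = Mul(8, Add(J, Mul(2, h))) = Add(Mul(8, J), Mul(16, h)))
Mul(Add(Function('K')(-4, Pow(-3, 2)), 3), Function('O')(5)) = Mul(Add(Add(Mul(8, -4), Mul(16, Pow(-3, 2))), 3), Mul(5, Pow(5, Rational(1, 2)))) = Mul(Add(Add(-32, Mul(16, 9)), 3), Mul(5, Pow(5, Rational(1, 2)))) = Mul(Add(Add(-32, 144), 3), Mul(5, Pow(5, Rational(1, 2)))) = Mul(Add(112, 3), Mul(5, Pow(5, Rational(1, 2)))) = Mul(115, Mul(5, Pow(5, Rational(1, 2)))) = Mul(575, Pow(5, Rational(1, 2)))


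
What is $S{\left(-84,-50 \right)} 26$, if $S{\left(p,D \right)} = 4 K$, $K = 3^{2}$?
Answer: $936$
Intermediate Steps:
$K = 9$
$S{\left(p,D \right)} = 36$ ($S{\left(p,D \right)} = 4 \cdot 9 = 36$)
$S{\left(-84,-50 \right)} 26 = 36 \cdot 26 = 936$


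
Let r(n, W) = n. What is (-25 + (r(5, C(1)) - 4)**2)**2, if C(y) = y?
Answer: 576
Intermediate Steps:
(-25 + (r(5, C(1)) - 4)**2)**2 = (-25 + (5 - 4)**2)**2 = (-25 + 1**2)**2 = (-25 + 1)**2 = (-24)**2 = 576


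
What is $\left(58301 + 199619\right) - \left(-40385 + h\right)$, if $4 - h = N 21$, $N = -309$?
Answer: $291812$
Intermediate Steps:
$h = 6493$ ($h = 4 - \left(-309\right) 21 = 4 - -6489 = 4 + 6489 = 6493$)
$\left(58301 + 199619\right) - \left(-40385 + h\right) = \left(58301 + 199619\right) - -33892 = 257920 + \left(40385 - 6493\right) = 257920 + 33892 = 291812$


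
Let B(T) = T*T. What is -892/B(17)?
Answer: -892/289 ≈ -3.0865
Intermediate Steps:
B(T) = T²
-892/B(17) = -892/(17²) = -892/289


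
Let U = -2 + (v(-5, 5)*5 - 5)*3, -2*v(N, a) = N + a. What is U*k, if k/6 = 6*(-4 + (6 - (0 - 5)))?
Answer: -4284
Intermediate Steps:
v(N, a) = -N/2 - a/2 (v(N, a) = -(N + a)/2 = -N/2 - a/2)
k = 252 (k = 6*(6*(-4 + (6 - (0 - 5)))) = 6*(6*(-4 + (6 - 1*(-5)))) = 6*(6*(-4 + (6 + 5))) = 6*(6*(-4 + 11)) = 6*(6*7) = 6*42 = 252)
U = -17 (U = -2 + ((-½*(-5) - ½*5)*5 - 5)*3 = -2 + ((5/2 - 5/2)*5 - 5)*3 = -2 + (0*5 - 5)*3 = -2 + (0 - 5)*3 = -2 - 5*3 = -2 - 15 = -17)
U*k = -17*252 = -4284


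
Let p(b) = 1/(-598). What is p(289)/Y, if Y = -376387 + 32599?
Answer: 1/205585224 ≈ 4.8642e-9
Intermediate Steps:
p(b) = -1/598
Y = -343788
p(289)/Y = -1/598/(-343788) = -1/598*(-1/343788) = 1/205585224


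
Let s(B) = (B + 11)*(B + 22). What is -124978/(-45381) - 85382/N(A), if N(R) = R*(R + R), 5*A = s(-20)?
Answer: -2304453043/700164 ≈ -3291.3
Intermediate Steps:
s(B) = (11 + B)*(22 + B)
A = -18/5 (A = (242 + (-20)**2 + 33*(-20))/5 = (242 + 400 - 660)/5 = (1/5)*(-18) = -18/5 ≈ -3.6000)
N(R) = 2*R**2 (N(R) = R*(2*R) = 2*R**2)
-124978/(-45381) - 85382/N(A) = -124978/(-45381) - 85382/(2*(-18/5)**2) = -124978*(-1/45381) - 85382/(2*(324/25)) = 17854/6483 - 85382/648/25 = 17854/6483 - 85382*25/648 = 17854/6483 - 1067275/324 = -2304453043/700164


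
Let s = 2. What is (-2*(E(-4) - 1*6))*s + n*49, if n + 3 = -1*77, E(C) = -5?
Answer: -3876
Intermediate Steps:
n = -80 (n = -3 - 1*77 = -3 - 77 = -80)
(-2*(E(-4) - 1*6))*s + n*49 = -2*(-5 - 1*6)*2 - 80*49 = -2*(-5 - 6)*2 - 3920 = -2*(-11)*2 - 3920 = 22*2 - 3920 = 44 - 3920 = -3876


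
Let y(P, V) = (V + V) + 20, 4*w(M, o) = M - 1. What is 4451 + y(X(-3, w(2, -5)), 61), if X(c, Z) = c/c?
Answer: 4593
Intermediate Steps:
w(M, o) = -¼ + M/4 (w(M, o) = (M - 1)/4 = (-1 + M)/4 = -¼ + M/4)
X(c, Z) = 1
y(P, V) = 20 + 2*V (y(P, V) = 2*V + 20 = 20 + 2*V)
4451 + y(X(-3, w(2, -5)), 61) = 4451 + (20 + 2*61) = 4451 + (20 + 122) = 4451 + 142 = 4593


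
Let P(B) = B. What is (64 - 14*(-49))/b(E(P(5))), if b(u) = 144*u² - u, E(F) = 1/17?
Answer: 216750/127 ≈ 1706.7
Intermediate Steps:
E(F) = 1/17
b(u) = -u + 144*u²
(64 - 14*(-49))/b(E(P(5))) = (64 - 14*(-49))/(((-1 + 144*(1/17))/17)) = (64 + 686)/(((-1 + 144/17)/17)) = 750/(((1/17)*(127/17))) = 750/(127/289) = 750*(289/127) = 216750/127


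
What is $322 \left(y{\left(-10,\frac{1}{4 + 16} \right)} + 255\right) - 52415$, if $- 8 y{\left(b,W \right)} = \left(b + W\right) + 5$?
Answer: $\frac{2391539}{80} \approx 29894.0$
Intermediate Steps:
$y{\left(b,W \right)} = - \frac{5}{8} - \frac{W}{8} - \frac{b}{8}$ ($y{\left(b,W \right)} = - \frac{\left(b + W\right) + 5}{8} = - \frac{\left(W + b\right) + 5}{8} = - \frac{5 + W + b}{8} = - \frac{5}{8} - \frac{W}{8} - \frac{b}{8}$)
$322 \left(y{\left(-10,\frac{1}{4 + 16} \right)} + 255\right) - 52415 = 322 \left(\left(- \frac{5}{8} - \frac{1}{8 \left(4 + 16\right)} - - \frac{5}{4}\right) + 255\right) - 52415 = 322 \left(\left(- \frac{5}{8} - \frac{1}{8 \cdot 20} + \frac{5}{4}\right) + 255\right) - 52415 = 322 \left(\left(- \frac{5}{8} - \frac{1}{160} + \frac{5}{4}\right) + 255\right) - 52415 = 322 \left(\frac{99}{160} + 255\right) - 52415 = 322 \cdot \frac{40899}{160} - 52415 = \frac{6584739}{80} - 52415 = \frac{2391539}{80}$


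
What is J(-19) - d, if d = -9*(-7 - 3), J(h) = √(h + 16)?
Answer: -90 + I*√3 ≈ -90.0 + 1.732*I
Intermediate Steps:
J(h) = √(16 + h)
d = 90 (d = -9*(-10) = 90)
J(-19) - d = √(16 - 19) - 1*90 = √(-3) - 90 = I*√3 - 90 = -90 + I*√3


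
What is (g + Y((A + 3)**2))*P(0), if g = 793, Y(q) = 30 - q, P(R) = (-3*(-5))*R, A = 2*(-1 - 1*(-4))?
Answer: 0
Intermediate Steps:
A = 6 (A = 2*(-1 + 4) = 2*3 = 6)
P(R) = 15*R
(g + Y((A + 3)**2))*P(0) = (793 + (30 - (6 + 3)**2))*(15*0) = (793 + (30 - 1*9**2))*0 = (793 + (30 - 1*81))*0 = (793 + (30 - 81))*0 = (793 - 51)*0 = 742*0 = 0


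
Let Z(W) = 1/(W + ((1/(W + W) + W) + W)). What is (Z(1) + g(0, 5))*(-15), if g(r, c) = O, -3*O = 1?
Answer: 5/7 ≈ 0.71429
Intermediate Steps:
O = -⅓ (O = -⅓*1 = -⅓ ≈ -0.33333)
g(r, c) = -⅓
Z(W) = 1/(1/(2*W) + 3*W) (Z(W) = 1/(W + ((1/(2*W) + W) + W)) = 1/(W + ((W + 1/(2*W)) + W)) = 1/(W + (1/(2*W) + 2*W)) = 1/(1/(2*W) + 3*W))
(Z(1) + g(0, 5))*(-15) = (2*1/(1 + 6*1²) - ⅓)*(-15) = (2*1/(1 + 6*1) - ⅓)*(-15) = (2*1/(1 + 6) - ⅓)*(-15) = (2*1/7 - ⅓)*(-15) = (2*1*(⅐) - ⅓)*(-15) = (2/7 - ⅓)*(-15) = -1/21*(-15) = 5/7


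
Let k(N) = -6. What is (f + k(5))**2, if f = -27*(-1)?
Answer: 441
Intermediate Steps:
f = 27
(f + k(5))**2 = (27 - 6)**2 = 21**2 = 441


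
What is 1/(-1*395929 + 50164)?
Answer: -1/345765 ≈ -2.8921e-6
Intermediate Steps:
1/(-1*395929 + 50164) = 1/(-395929 + 50164) = 1/(-345765) = -1/345765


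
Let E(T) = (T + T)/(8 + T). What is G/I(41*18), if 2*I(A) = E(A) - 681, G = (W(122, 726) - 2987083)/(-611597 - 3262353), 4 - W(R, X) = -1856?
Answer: -1113488179/490587343125 ≈ -0.0022697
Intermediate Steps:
W(R, X) = 1860 (W(R, X) = 4 - 1*(-1856) = 4 + 1856 = 1860)
E(T) = 2*T/(8 + T) (E(T) = (2*T)/(8 + T) = 2*T/(8 + T))
G = 2985223/3873950 (G = (1860 - 2987083)/(-611597 - 3262353) = -2985223/(-3873950) = -2985223*(-1/3873950) = 2985223/3873950 ≈ 0.77059)
I(A) = -681/2 + A/(8 + A) (I(A) = (2*A/(8 + A) - 681)/2 = (-681 + 2*A/(8 + A))/2 = -681/2 + A/(8 + A))
G/I(41*18) = 2985223/(3873950*(((-5448 - 27839*18)/(2*(8 + 41*18))))) = 2985223/(3873950*(((-5448 - 679*738)/(2*(8 + 738))))) = 2985223/(3873950*(((½)*(-5448 - 501102)/746))) = 2985223/(3873950*(((½)*(1/746)*(-506550)))) = 2985223/(3873950*(-253275/746)) = (2985223/3873950)*(-746/253275) = -1113488179/490587343125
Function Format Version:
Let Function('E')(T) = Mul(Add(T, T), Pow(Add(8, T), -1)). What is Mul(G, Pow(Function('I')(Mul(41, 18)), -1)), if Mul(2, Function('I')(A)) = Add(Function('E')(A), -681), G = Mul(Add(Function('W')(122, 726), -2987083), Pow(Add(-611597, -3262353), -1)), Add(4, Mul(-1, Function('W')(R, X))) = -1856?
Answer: Rational(-1113488179, 490587343125) ≈ -0.0022697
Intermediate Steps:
Function('W')(R, X) = 1860 (Function('W')(R, X) = Add(4, Mul(-1, -1856)) = Add(4, 1856) = 1860)
Function('E')(T) = Mul(2, T, Pow(Add(8, T), -1)) (Function('E')(T) = Mul(Mul(2, T), Pow(Add(8, T), -1)) = Mul(2, T, Pow(Add(8, T), -1)))
G = Rational(2985223, 3873950) (G = Mul(Add(1860, -2987083), Pow(Add(-611597, -3262353), -1)) = Mul(-2985223, Pow(-3873950, -1)) = Mul(-2985223, Rational(-1, 3873950)) = Rational(2985223, 3873950) ≈ 0.77059)
Function('I')(A) = Add(Rational(-681, 2), Mul(A, Pow(Add(8, A), -1))) (Function('I')(A) = Mul(Rational(1, 2), Add(Mul(2, A, Pow(Add(8, A), -1)), -681)) = Mul(Rational(1, 2), Add(-681, Mul(2, A, Pow(Add(8, A), -1)))) = Add(Rational(-681, 2), Mul(A, Pow(Add(8, A), -1))))
Mul(G, Pow(Function('I')(Mul(41, 18)), -1)) = Mul(Rational(2985223, 3873950), Pow(Mul(Rational(1, 2), Pow(Add(8, Mul(41, 18)), -1), Add(-5448, Mul(-679, Mul(41, 18)))), -1)) = Mul(Rational(2985223, 3873950), Pow(Mul(Rational(1, 2), Pow(Add(8, 738), -1), Add(-5448, Mul(-679, 738))), -1)) = Mul(Rational(2985223, 3873950), Pow(Mul(Rational(1, 2), Pow(746, -1), Add(-5448, -501102)), -1)) = Mul(Rational(2985223, 3873950), Pow(Mul(Rational(1, 2), Rational(1, 746), -506550), -1)) = Mul(Rational(2985223, 3873950), Pow(Rational(-253275, 746), -1)) = Mul(Rational(2985223, 3873950), Rational(-746, 253275)) = Rational(-1113488179, 490587343125)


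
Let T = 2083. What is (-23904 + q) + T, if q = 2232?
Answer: -19589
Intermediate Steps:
(-23904 + q) + T = (-23904 + 2232) + 2083 = -21672 + 2083 = -19589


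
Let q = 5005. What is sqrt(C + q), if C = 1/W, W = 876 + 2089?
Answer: sqrt(44000084090)/2965 ≈ 70.746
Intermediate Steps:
W = 2965
C = 1/2965 ≈ 0.00033727
sqrt(C + q) = sqrt(1/2965 + 5005) = sqrt(14839826/2965) = sqrt(44000084090)/2965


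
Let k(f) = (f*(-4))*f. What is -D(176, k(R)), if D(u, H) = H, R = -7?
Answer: 196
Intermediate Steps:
k(f) = -4*f² (k(f) = (-4*f)*f = -4*f²)
-D(176, k(R)) = -(-4)*(-7)² = -(-4)*49 = -1*(-196) = 196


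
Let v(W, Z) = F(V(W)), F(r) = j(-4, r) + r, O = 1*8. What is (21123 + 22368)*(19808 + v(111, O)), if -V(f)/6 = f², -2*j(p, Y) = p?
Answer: -2353558956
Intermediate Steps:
j(p, Y) = -p/2
O = 8
V(f) = -6*f²
F(r) = 2 + r (F(r) = -½*(-4) + r = 2 + r)
v(W, Z) = 2 - 6*W²
(21123 + 22368)*(19808 + v(111, O)) = (21123 + 22368)*(19808 + (2 - 6*111²)) = 43491*(19808 + (2 - 6*12321)) = 43491*(19808 + (2 - 73926)) = 43491*(19808 - 73924) = 43491*(-54116) = -2353558956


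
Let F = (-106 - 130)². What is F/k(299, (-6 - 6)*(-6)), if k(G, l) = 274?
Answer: 27848/137 ≈ 203.27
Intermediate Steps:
F = 55696 (F = (-236)² = 55696)
F/k(299, (-6 - 6)*(-6)) = 55696/274 = 55696*(1/274) = 27848/137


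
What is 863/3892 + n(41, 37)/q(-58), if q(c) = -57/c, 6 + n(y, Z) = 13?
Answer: 1629343/221844 ≈ 7.3445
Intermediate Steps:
n(y, Z) = 7 (n(y, Z) = -6 + 13 = 7)
863/3892 + n(41, 37)/q(-58) = 863/3892 + 7/((-57/(-58))) = 863*(1/3892) + 7/((-57*(-1/58))) = 863/3892 + 7/(57/58) = 863/3892 + 7*(58/57) = 863/3892 + 406/57 = 1629343/221844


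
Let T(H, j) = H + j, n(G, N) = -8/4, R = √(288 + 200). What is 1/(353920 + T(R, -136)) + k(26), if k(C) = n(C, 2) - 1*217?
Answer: -3426340315626/15645389771 - √122/62581559084 ≈ -219.00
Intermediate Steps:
R = 2*√122 (R = √488 = 2*√122 ≈ 22.091)
n(G, N) = -2 (n(G, N) = -8*¼ = -2)
k(C) = -219 (k(C) = -2 - 1*217 = -2 - 217 = -219)
1/(353920 + T(R, -136)) + k(26) = 1/(353920 + (2*√122 - 136)) - 219 = 1/(353920 + (-136 + 2*√122)) - 219 = 1/(353784 + 2*√122) - 219 = -219 + 1/(353784 + 2*√122)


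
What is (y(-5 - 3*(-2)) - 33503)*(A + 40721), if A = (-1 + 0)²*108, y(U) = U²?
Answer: -1367853158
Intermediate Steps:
A = 108 (A = (-1)²*108 = 1*108 = 108)
(y(-5 - 3*(-2)) - 33503)*(A + 40721) = ((-5 - 3*(-2))² - 33503)*(108 + 40721) = ((-5 + 6)² - 33503)*40829 = (1² - 33503)*40829 = (1 - 33503)*40829 = -33502*40829 = -1367853158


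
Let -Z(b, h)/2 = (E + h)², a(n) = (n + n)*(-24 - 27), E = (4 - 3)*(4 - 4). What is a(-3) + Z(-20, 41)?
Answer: -3056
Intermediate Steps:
E = 0 (E = 1*0 = 0)
a(n) = -102*n (a(n) = (2*n)*(-51) = -102*n)
Z(b, h) = -2*h² (Z(b, h) = -2*(0 + h)² = -2*h²)
a(-3) + Z(-20, 41) = -102*(-3) - 2*41² = 306 - 2*1681 = 306 - 3362 = -3056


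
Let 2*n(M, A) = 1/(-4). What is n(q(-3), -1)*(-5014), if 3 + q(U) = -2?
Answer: 2507/4 ≈ 626.75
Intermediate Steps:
q(U) = -5 (q(U) = -3 - 2 = -5)
n(M, A) = -⅛ (n(M, A) = (½)/(-4) = (½)*(-¼) = -⅛)
n(q(-3), -1)*(-5014) = -⅛*(-5014) = 2507/4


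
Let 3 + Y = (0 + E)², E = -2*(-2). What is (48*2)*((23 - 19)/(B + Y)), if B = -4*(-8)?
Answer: 128/15 ≈ 8.5333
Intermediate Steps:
B = 32
E = 4
Y = 13 (Y = -3 + (0 + 4)² = -3 + 4² = -3 + 16 = 13)
(48*2)*((23 - 19)/(B + Y)) = (48*2)*((23 - 19)/(32 + 13)) = 96*(4/45) = 128/15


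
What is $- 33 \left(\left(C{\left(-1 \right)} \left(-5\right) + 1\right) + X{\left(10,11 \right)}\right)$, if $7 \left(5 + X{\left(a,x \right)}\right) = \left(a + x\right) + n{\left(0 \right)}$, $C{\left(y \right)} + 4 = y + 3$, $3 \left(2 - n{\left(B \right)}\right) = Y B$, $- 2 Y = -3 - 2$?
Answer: $- \frac{2145}{7} \approx -306.43$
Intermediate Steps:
$Y = \frac{5}{2}$ ($Y = - \frac{-3 - 2}{2} = \left(- \frac{1}{2}\right) \left(-5\right) = \frac{5}{2} \approx 2.5$)
$n{\left(B \right)} = 2 - \frac{5 B}{6}$ ($n{\left(B \right)} = 2 - \frac{\frac{5}{2} B}{3} = 2 - \frac{5 B}{6}$)
$C{\left(y \right)} = -1 + y$ ($C{\left(y \right)} = -4 + \left(y + 3\right) = -4 + \left(3 + y\right) = -1 + y$)
$X{\left(a,x \right)} = - \frac{33}{7} + \frac{a}{7} + \frac{x}{7}$ ($X{\left(a,x \right)} = -5 + \frac{\left(a + x\right) + \left(2 - 0\right)}{7} = -5 + \frac{\left(a + x\right) + \left(2 + 0\right)}{7} = -5 + \frac{\left(a + x\right) + 2}{7} = -5 + \frac{2 + a + x}{7} = -5 + \left(\frac{2}{7} + \frac{a}{7} + \frac{x}{7}\right) = - \frac{33}{7} + \frac{a}{7} + \frac{x}{7}$)
$- 33 \left(\left(C{\left(-1 \right)} \left(-5\right) + 1\right) + X{\left(10,11 \right)}\right) = - 33 \left(\left(\left(-1 - 1\right) \left(-5\right) + 1\right) + \left(- \frac{33}{7} + \frac{1}{7} \cdot 10 + \frac{1}{7} \cdot 11\right)\right) = - 33 \left(\left(\left(-2\right) \left(-5\right) + 1\right) + \left(- \frac{33}{7} + \frac{10}{7} + \frac{11}{7}\right)\right) = - 33 \left(\left(10 + 1\right) - \frac{12}{7}\right) = - 33 \left(11 - \frac{12}{7}\right) = \left(-33\right) \frac{65}{7} = - \frac{2145}{7}$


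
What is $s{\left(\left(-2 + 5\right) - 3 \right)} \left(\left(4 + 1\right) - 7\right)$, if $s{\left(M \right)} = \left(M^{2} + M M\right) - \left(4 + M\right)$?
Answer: $8$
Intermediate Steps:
$s{\left(M \right)} = -4 - M + 2 M^{2}$ ($s{\left(M \right)} = \left(M^{2} + M^{2}\right) - \left(4 + M\right) = 2 M^{2} - \left(4 + M\right) = -4 - M + 2 M^{2}$)
$s{\left(\left(-2 + 5\right) - 3 \right)} \left(\left(4 + 1\right) - 7\right) = \left(-4 - \left(\left(-2 + 5\right) - 3\right) + 2 \left(\left(-2 + 5\right) - 3\right)^{2}\right) \left(\left(4 + 1\right) - 7\right) = \left(-4 - \left(3 - 3\right) + 2 \left(3 - 3\right)^{2}\right) \left(5 - 7\right) = \left(-4 - 0 + 2 \cdot 0^{2}\right) \left(-2\right) = \left(-4 + 0 + 2 \cdot 0\right) \left(-2\right) = \left(-4 + 0 + 0\right) \left(-2\right) = \left(-4\right) \left(-2\right) = 8$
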